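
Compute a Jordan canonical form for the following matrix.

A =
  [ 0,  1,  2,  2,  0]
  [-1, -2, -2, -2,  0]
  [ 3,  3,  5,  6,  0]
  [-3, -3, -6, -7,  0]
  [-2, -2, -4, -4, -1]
J_2(-1) ⊕ J_1(-1) ⊕ J_1(-1) ⊕ J_1(-1)

The characteristic polynomial is
  det(x·I − A) = x^5 + 5*x^4 + 10*x^3 + 10*x^2 + 5*x + 1 = (x + 1)^5

Eigenvalues and multiplicities (the geometric multiplicity of λ is n − rank(A − λI), which equals the number of Jordan blocks for λ):
  λ = -1: algebraic multiplicity = 5, geometric multiplicity = 4

Determining the block sizes for each eigenvalue:
  λ = -1: 4 blocks summing to 5 forces exactly one block of size 2 and the rest size 1 → block sizes [2, 1, 1, 1]

Assembling the blocks gives a Jordan form
J =
  [-1,  1,  0,  0,  0]
  [ 0, -1,  0,  0,  0]
  [ 0,  0, -1,  0,  0]
  [ 0,  0,  0, -1,  0]
  [ 0,  0,  0,  0, -1]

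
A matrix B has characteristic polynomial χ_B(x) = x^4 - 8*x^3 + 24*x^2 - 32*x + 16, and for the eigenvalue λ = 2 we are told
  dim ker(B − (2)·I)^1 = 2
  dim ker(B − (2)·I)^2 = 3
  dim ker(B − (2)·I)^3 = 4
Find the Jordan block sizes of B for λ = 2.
Block sizes for λ = 2: [3, 1]

From the dimensions of kernels of powers, the number of Jordan blocks of size at least j is d_j − d_{j−1} where d_j = dim ker(N^j) (with d_0 = 0). Computing the differences gives [2, 1, 1].
The number of blocks of size exactly k is (#blocks of size ≥ k) − (#blocks of size ≥ k + 1), so the partition is: 1 block(s) of size 1, 1 block(s) of size 3.
In nonincreasing order the block sizes are [3, 1].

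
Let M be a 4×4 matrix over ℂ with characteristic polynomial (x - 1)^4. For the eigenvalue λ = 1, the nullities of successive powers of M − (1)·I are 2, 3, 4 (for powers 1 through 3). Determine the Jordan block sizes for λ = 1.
Block sizes for λ = 1: [3, 1]

From the dimensions of kernels of powers, the number of Jordan blocks of size at least j is d_j − d_{j−1} where d_j = dim ker(N^j) (with d_0 = 0). Computing the differences gives [2, 1, 1].
The number of blocks of size exactly k is (#blocks of size ≥ k) − (#blocks of size ≥ k + 1), so the partition is: 1 block(s) of size 1, 1 block(s) of size 3.
In nonincreasing order the block sizes are [3, 1].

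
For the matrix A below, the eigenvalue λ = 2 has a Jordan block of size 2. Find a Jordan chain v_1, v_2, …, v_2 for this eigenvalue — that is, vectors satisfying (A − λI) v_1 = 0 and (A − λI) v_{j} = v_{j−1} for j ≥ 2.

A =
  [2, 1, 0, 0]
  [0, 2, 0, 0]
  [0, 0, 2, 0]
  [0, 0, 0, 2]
A Jordan chain for λ = 2 of length 2:
v_1 = (1, 0, 0, 0)ᵀ
v_2 = (0, 1, 0, 0)ᵀ

Let N = A − (2)·I. We want v_2 with N^2 v_2 = 0 but N^1 v_2 ≠ 0; then v_{j-1} := N · v_j for j = 2, …, 2.

Pick v_2 = (0, 1, 0, 0)ᵀ.
Then v_1 = N · v_2 = (1, 0, 0, 0)ᵀ.

Sanity check: (A − (2)·I) v_1 = (0, 0, 0, 0)ᵀ = 0. ✓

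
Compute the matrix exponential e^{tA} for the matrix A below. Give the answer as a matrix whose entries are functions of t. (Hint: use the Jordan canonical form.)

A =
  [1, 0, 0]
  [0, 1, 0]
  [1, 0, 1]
e^{tA} =
  [exp(t), 0, 0]
  [0, exp(t), 0]
  [t*exp(t), 0, exp(t)]

Strategy: write A = P · J · P⁻¹ where J is a Jordan canonical form, so e^{tA} = P · e^{tJ} · P⁻¹, and e^{tJ} can be computed block-by-block.

A has Jordan form
J =
  [1, 1, 0]
  [0, 1, 0]
  [0, 0, 1]
(up to reordering of blocks).

Per-block formulas:
  For a 1×1 block at λ = 1: exp(t · [1]) = [e^(1t)].
  For a 2×2 Jordan block J_2(1): exp(t · J_2(1)) = e^(1t)·(I + t·N), where N is the 2×2 nilpotent shift.

After assembling e^{tJ} and conjugating by P, we get:

e^{tA} =
  [exp(t), 0, 0]
  [0, exp(t), 0]
  [t*exp(t), 0, exp(t)]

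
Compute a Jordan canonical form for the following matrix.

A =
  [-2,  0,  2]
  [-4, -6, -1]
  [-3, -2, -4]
J_3(-4)

The characteristic polynomial is
  det(x·I − A) = x^3 + 12*x^2 + 48*x + 64 = (x + 4)^3

Eigenvalues and multiplicities (the geometric multiplicity of λ is n − rank(A − λI), which equals the number of Jordan blocks for λ):
  λ = -4: algebraic multiplicity = 3, geometric multiplicity = 1

Determining the block sizes for each eigenvalue:
  λ = -4: one block (gm = 1), so the single block has size am = 3 → block sizes [3]

Assembling the blocks gives a Jordan form
J =
  [-4,  1,  0]
  [ 0, -4,  1]
  [ 0,  0, -4]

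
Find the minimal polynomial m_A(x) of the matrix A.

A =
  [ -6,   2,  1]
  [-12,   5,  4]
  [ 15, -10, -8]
x^2 + 6*x + 9

The characteristic polynomial is χ_A(x) = (x + 3)^3, so the eigenvalues are known. The minimal polynomial is
  m_A(x) = Π_λ (x − λ)^{k_λ}
where k_λ is the size of the *largest* Jordan block for λ (equivalently, the smallest k with (A − λI)^k v = 0 for every generalised eigenvector v of λ).

  λ = -3: largest Jordan block has size 2, contributing (x + 3)^2

So m_A(x) = (x + 3)^2 = x^2 + 6*x + 9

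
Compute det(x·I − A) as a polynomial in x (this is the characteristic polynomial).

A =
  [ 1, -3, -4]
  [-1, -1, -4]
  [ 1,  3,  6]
x^3 - 6*x^2 + 12*x - 8

Expanding det(x·I − A) (e.g. by cofactor expansion or by noting that A is similar to its Jordan form J, which has the same characteristic polynomial as A) gives
  χ_A(x) = x^3 - 6*x^2 + 12*x - 8
which factors as (x - 2)^3. The eigenvalues (with algebraic multiplicities) are λ = 2 with multiplicity 3.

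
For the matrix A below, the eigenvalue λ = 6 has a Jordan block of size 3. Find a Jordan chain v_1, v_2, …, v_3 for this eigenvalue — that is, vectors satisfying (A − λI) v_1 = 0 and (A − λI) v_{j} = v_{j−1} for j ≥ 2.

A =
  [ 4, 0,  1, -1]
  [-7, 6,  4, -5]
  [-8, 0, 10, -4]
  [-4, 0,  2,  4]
A Jordan chain for λ = 6 of length 3:
v_1 = (0, 2, 0, 0)ᵀ
v_2 = (-2, -7, -8, -4)ᵀ
v_3 = (1, 0, 0, 0)ᵀ

Let N = A − (6)·I. We want v_3 with N^3 v_3 = 0 but N^2 v_3 ≠ 0; then v_{j-1} := N · v_j for j = 3, …, 2.

Pick v_3 = (1, 0, 0, 0)ᵀ.
Then v_2 = N · v_3 = (-2, -7, -8, -4)ᵀ.
Then v_1 = N · v_2 = (0, 2, 0, 0)ᵀ.

Sanity check: (A − (6)·I) v_1 = (0, 0, 0, 0)ᵀ = 0. ✓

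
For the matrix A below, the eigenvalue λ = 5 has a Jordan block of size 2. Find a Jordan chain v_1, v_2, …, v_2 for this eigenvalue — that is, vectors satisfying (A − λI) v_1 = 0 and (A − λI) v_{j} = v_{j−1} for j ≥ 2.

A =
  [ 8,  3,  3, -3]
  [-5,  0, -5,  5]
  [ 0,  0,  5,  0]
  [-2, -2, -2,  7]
A Jordan chain for λ = 5 of length 2:
v_1 = (3, -5, 0, -2)ᵀ
v_2 = (1, 0, 0, 0)ᵀ

Let N = A − (5)·I. We want v_2 with N^2 v_2 = 0 but N^1 v_2 ≠ 0; then v_{j-1} := N · v_j for j = 2, …, 2.

Pick v_2 = (1, 0, 0, 0)ᵀ.
Then v_1 = N · v_2 = (3, -5, 0, -2)ᵀ.

Sanity check: (A − (5)·I) v_1 = (0, 0, 0, 0)ᵀ = 0. ✓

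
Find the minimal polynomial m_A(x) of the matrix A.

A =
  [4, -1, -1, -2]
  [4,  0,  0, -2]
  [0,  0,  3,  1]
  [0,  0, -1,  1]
x^3 - 6*x^2 + 12*x - 8

The characteristic polynomial is χ_A(x) = (x - 2)^4, so the eigenvalues are known. The minimal polynomial is
  m_A(x) = Π_λ (x − λ)^{k_λ}
where k_λ is the size of the *largest* Jordan block for λ (equivalently, the smallest k with (A − λI)^k v = 0 for every generalised eigenvector v of λ).

  λ = 2: largest Jordan block has size 3, contributing (x − 2)^3

So m_A(x) = (x - 2)^3 = x^3 - 6*x^2 + 12*x - 8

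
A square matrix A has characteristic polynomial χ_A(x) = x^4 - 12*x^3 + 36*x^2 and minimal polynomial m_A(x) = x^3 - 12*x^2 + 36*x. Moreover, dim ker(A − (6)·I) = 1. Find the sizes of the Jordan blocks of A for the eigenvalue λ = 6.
Block sizes for λ = 6: [2]

Step 1 — from the characteristic polynomial, algebraic multiplicity of λ = 6 is 2. From dim ker(A − (6)·I) = 1, there are exactly 1 Jordan blocks for λ = 6.
Step 2 — from the minimal polynomial, the factor (x − 6)^2 tells us the largest block for λ = 6 has size 2.
Step 3 — with total size 2, 1 blocks, and largest block 2, the block sizes (in nonincreasing order) are [2].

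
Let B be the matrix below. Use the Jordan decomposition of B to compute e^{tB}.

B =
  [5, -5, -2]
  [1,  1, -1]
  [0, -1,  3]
e^{tB} =
  [-t^2*exp(3*t)/2 + 2*t*exp(3*t) + exp(3*t), t^2*exp(3*t) - 5*t*exp(3*t), t^2*exp(3*t)/2 - 2*t*exp(3*t)]
  [t*exp(3*t), -2*t*exp(3*t) + exp(3*t), -t*exp(3*t)]
  [-t^2*exp(3*t)/2, t^2*exp(3*t) - t*exp(3*t), t^2*exp(3*t)/2 + exp(3*t)]

Strategy: write B = P · J · P⁻¹ where J is a Jordan canonical form, so e^{tB} = P · e^{tJ} · P⁻¹, and e^{tJ} can be computed block-by-block.

B has Jordan form
J =
  [3, 1, 0]
  [0, 3, 1]
  [0, 0, 3]
(up to reordering of blocks).

Per-block formulas:
  For a 3×3 Jordan block J_3(3): exp(t · J_3(3)) = e^(3t)·(I + t·N + (t^2/2)·N^2), where N is the 3×3 nilpotent shift.

After assembling e^{tJ} and conjugating by P, we get:

e^{tB} =
  [-t^2*exp(3*t)/2 + 2*t*exp(3*t) + exp(3*t), t^2*exp(3*t) - 5*t*exp(3*t), t^2*exp(3*t)/2 - 2*t*exp(3*t)]
  [t*exp(3*t), -2*t*exp(3*t) + exp(3*t), -t*exp(3*t)]
  [-t^2*exp(3*t)/2, t^2*exp(3*t) - t*exp(3*t), t^2*exp(3*t)/2 + exp(3*t)]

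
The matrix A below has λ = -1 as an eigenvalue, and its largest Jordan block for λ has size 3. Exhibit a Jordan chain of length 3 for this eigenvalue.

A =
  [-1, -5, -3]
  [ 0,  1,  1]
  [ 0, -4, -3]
A Jordan chain for λ = -1 of length 3:
v_1 = (2, 0, 0)ᵀ
v_2 = (-5, 2, -4)ᵀ
v_3 = (0, 1, 0)ᵀ

Let N = A − (-1)·I. We want v_3 with N^3 v_3 = 0 but N^2 v_3 ≠ 0; then v_{j-1} := N · v_j for j = 3, …, 2.

Pick v_3 = (0, 1, 0)ᵀ.
Then v_2 = N · v_3 = (-5, 2, -4)ᵀ.
Then v_1 = N · v_2 = (2, 0, 0)ᵀ.

Sanity check: (A − (-1)·I) v_1 = (0, 0, 0)ᵀ = 0. ✓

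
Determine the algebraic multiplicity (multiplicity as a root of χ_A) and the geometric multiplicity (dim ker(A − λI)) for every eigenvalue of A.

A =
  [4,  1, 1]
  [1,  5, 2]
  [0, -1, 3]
λ = 4: alg = 3, geom = 1

Step 1 — factor the characteristic polynomial to read off the algebraic multiplicities:
  χ_A(x) = (x - 4)^3

Step 2 — compute geometric multiplicities via the rank-nullity identity g(λ) = n − rank(A − λI):
  rank(A − (4)·I) = 2, so dim ker(A − (4)·I) = n − 2 = 1

Summary:
  λ = 4: algebraic multiplicity = 3, geometric multiplicity = 1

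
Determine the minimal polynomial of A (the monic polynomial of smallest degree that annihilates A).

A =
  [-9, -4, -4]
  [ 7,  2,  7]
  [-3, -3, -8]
x^2 + 10*x + 25

The characteristic polynomial is χ_A(x) = (x + 5)^3, so the eigenvalues are known. The minimal polynomial is
  m_A(x) = Π_λ (x − λ)^{k_λ}
where k_λ is the size of the *largest* Jordan block for λ (equivalently, the smallest k with (A − λI)^k v = 0 for every generalised eigenvector v of λ).

  λ = -5: largest Jordan block has size 2, contributing (x + 5)^2

So m_A(x) = (x + 5)^2 = x^2 + 10*x + 25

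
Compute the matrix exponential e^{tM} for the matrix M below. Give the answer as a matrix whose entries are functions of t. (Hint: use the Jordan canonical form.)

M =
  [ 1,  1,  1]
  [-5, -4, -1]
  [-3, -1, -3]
e^{tM} =
  [t^2*exp(-2*t)/2 + 3*t*exp(-2*t) + exp(-2*t), t*exp(-2*t), t^2*exp(-2*t)/2 + t*exp(-2*t)]
  [-t^2*exp(-2*t) - 5*t*exp(-2*t), -2*t*exp(-2*t) + exp(-2*t), -t^2*exp(-2*t) - t*exp(-2*t)]
  [-t^2*exp(-2*t)/2 - 3*t*exp(-2*t), -t*exp(-2*t), -t^2*exp(-2*t)/2 - t*exp(-2*t) + exp(-2*t)]

Strategy: write M = P · J · P⁻¹ where J is a Jordan canonical form, so e^{tM} = P · e^{tJ} · P⁻¹, and e^{tJ} can be computed block-by-block.

M has Jordan form
J =
  [-2,  1,  0]
  [ 0, -2,  1]
  [ 0,  0, -2]
(up to reordering of blocks).

Per-block formulas:
  For a 3×3 Jordan block J_3(-2): exp(t · J_3(-2)) = e^(-2t)·(I + t·N + (t^2/2)·N^2), where N is the 3×3 nilpotent shift.

After assembling e^{tJ} and conjugating by P, we get:

e^{tM} =
  [t^2*exp(-2*t)/2 + 3*t*exp(-2*t) + exp(-2*t), t*exp(-2*t), t^2*exp(-2*t)/2 + t*exp(-2*t)]
  [-t^2*exp(-2*t) - 5*t*exp(-2*t), -2*t*exp(-2*t) + exp(-2*t), -t^2*exp(-2*t) - t*exp(-2*t)]
  [-t^2*exp(-2*t)/2 - 3*t*exp(-2*t), -t*exp(-2*t), -t^2*exp(-2*t)/2 - t*exp(-2*t) + exp(-2*t)]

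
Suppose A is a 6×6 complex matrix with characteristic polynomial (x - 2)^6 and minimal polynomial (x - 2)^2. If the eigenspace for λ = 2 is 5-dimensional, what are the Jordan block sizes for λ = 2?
Block sizes for λ = 2: [2, 1, 1, 1, 1]

Step 1 — from the characteristic polynomial, algebraic multiplicity of λ = 2 is 6. From dim ker(A − (2)·I) = 5, there are exactly 5 Jordan blocks for λ = 2.
Step 2 — from the minimal polynomial, the factor (x − 2)^2 tells us the largest block for λ = 2 has size 2.
Step 3 — with total size 6, 5 blocks, and largest block 2, the block sizes (in nonincreasing order) are [2, 1, 1, 1, 1].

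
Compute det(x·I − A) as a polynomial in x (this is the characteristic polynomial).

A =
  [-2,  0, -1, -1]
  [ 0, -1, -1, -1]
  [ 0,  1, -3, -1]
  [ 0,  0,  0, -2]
x^4 + 8*x^3 + 24*x^2 + 32*x + 16

Expanding det(x·I − A) (e.g. by cofactor expansion or by noting that A is similar to its Jordan form J, which has the same characteristic polynomial as A) gives
  χ_A(x) = x^4 + 8*x^3 + 24*x^2 + 32*x + 16
which factors as (x + 2)^4. The eigenvalues (with algebraic multiplicities) are λ = -2 with multiplicity 4.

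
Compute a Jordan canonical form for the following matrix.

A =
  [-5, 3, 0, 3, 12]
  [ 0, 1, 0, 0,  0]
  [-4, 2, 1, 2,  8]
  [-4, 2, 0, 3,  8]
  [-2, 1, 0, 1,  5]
J_2(1) ⊕ J_1(1) ⊕ J_1(1) ⊕ J_1(1)

The characteristic polynomial is
  det(x·I − A) = x^5 - 5*x^4 + 10*x^3 - 10*x^2 + 5*x - 1 = (x - 1)^5

Eigenvalues and multiplicities (the geometric multiplicity of λ is n − rank(A − λI), which equals the number of Jordan blocks for λ):
  λ = 1: algebraic multiplicity = 5, geometric multiplicity = 4

Determining the block sizes for each eigenvalue:
  λ = 1: 4 blocks summing to 5 forces exactly one block of size 2 and the rest size 1 → block sizes [2, 1, 1, 1]

Assembling the blocks gives a Jordan form
J =
  [1, 1, 0, 0, 0]
  [0, 1, 0, 0, 0]
  [0, 0, 1, 0, 0]
  [0, 0, 0, 1, 0]
  [0, 0, 0, 0, 1]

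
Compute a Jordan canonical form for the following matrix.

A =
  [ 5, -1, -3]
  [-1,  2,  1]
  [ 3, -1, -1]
J_3(2)

The characteristic polynomial is
  det(x·I − A) = x^3 - 6*x^2 + 12*x - 8 = (x - 2)^3

Eigenvalues and multiplicities (the geometric multiplicity of λ is n − rank(A − λI), which equals the number of Jordan blocks for λ):
  λ = 2: algebraic multiplicity = 3, geometric multiplicity = 1

Determining the block sizes for each eigenvalue:
  λ = 2: one block (gm = 1), so the single block has size am = 3 → block sizes [3]

Assembling the blocks gives a Jordan form
J =
  [2, 1, 0]
  [0, 2, 1]
  [0, 0, 2]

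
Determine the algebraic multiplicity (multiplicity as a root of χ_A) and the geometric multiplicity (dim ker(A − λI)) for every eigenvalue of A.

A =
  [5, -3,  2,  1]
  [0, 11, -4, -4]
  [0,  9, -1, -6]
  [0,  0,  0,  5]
λ = 5: alg = 4, geom = 2

Step 1 — factor the characteristic polynomial to read off the algebraic multiplicities:
  χ_A(x) = (x - 5)^4

Step 2 — compute geometric multiplicities via the rank-nullity identity g(λ) = n − rank(A − λI):
  rank(A − (5)·I) = 2, so dim ker(A − (5)·I) = n − 2 = 2

Summary:
  λ = 5: algebraic multiplicity = 4, geometric multiplicity = 2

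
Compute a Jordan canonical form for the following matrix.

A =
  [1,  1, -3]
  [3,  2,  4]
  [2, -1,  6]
J_3(3)

The characteristic polynomial is
  det(x·I − A) = x^3 - 9*x^2 + 27*x - 27 = (x - 3)^3

Eigenvalues and multiplicities (the geometric multiplicity of λ is n − rank(A − λI), which equals the number of Jordan blocks for λ):
  λ = 3: algebraic multiplicity = 3, geometric multiplicity = 1

Determining the block sizes for each eigenvalue:
  λ = 3: one block (gm = 1), so the single block has size am = 3 → block sizes [3]

Assembling the blocks gives a Jordan form
J =
  [3, 1, 0]
  [0, 3, 1]
  [0, 0, 3]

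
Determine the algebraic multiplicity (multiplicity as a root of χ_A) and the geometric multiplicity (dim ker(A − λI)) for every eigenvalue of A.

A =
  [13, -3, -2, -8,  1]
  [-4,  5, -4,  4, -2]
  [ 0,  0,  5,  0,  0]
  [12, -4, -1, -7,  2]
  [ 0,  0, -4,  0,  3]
λ = 3: alg = 3, geom = 2; λ = 5: alg = 2, geom = 1

Step 1 — factor the characteristic polynomial to read off the algebraic multiplicities:
  χ_A(x) = (x - 5)^2*(x - 3)^3

Step 2 — compute geometric multiplicities via the rank-nullity identity g(λ) = n − rank(A − λI):
  rank(A − (3)·I) = 3, so dim ker(A − (3)·I) = n − 3 = 2
  rank(A − (5)·I) = 4, so dim ker(A − (5)·I) = n − 4 = 1

Summary:
  λ = 3: algebraic multiplicity = 3, geometric multiplicity = 2
  λ = 5: algebraic multiplicity = 2, geometric multiplicity = 1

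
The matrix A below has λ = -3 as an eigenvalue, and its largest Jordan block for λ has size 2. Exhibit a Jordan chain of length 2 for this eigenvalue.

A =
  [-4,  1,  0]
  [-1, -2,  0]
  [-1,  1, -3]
A Jordan chain for λ = -3 of length 2:
v_1 = (-1, -1, -1)ᵀ
v_2 = (1, 0, 0)ᵀ

Let N = A − (-3)·I. We want v_2 with N^2 v_2 = 0 but N^1 v_2 ≠ 0; then v_{j-1} := N · v_j for j = 2, …, 2.

Pick v_2 = (1, 0, 0)ᵀ.
Then v_1 = N · v_2 = (-1, -1, -1)ᵀ.

Sanity check: (A − (-3)·I) v_1 = (0, 0, 0)ᵀ = 0. ✓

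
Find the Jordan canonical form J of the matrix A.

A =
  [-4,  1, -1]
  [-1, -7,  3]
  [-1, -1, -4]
J_3(-5)

The characteristic polynomial is
  det(x·I − A) = x^3 + 15*x^2 + 75*x + 125 = (x + 5)^3

Eigenvalues and multiplicities (the geometric multiplicity of λ is n − rank(A − λI), which equals the number of Jordan blocks for λ):
  λ = -5: algebraic multiplicity = 3, geometric multiplicity = 1

Determining the block sizes for each eigenvalue:
  λ = -5: one block (gm = 1), so the single block has size am = 3 → block sizes [3]

Assembling the blocks gives a Jordan form
J =
  [-5,  1,  0]
  [ 0, -5,  1]
  [ 0,  0, -5]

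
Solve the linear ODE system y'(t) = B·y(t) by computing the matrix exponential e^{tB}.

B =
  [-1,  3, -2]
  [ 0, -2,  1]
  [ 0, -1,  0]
e^{tB} =
  [exp(-t), -t^2*exp(-t)/2 + 3*t*exp(-t), t^2*exp(-t)/2 - 2*t*exp(-t)]
  [0, -t*exp(-t) + exp(-t), t*exp(-t)]
  [0, -t*exp(-t), t*exp(-t) + exp(-t)]

Strategy: write B = P · J · P⁻¹ where J is a Jordan canonical form, so e^{tB} = P · e^{tJ} · P⁻¹, and e^{tJ} can be computed block-by-block.

B has Jordan form
J =
  [-1,  1,  0]
  [ 0, -1,  1]
  [ 0,  0, -1]
(up to reordering of blocks).

Per-block formulas:
  For a 3×3 Jordan block J_3(-1): exp(t · J_3(-1)) = e^(-1t)·(I + t·N + (t^2/2)·N^2), where N is the 3×3 nilpotent shift.

After assembling e^{tJ} and conjugating by P, we get:

e^{tB} =
  [exp(-t), -t^2*exp(-t)/2 + 3*t*exp(-t), t^2*exp(-t)/2 - 2*t*exp(-t)]
  [0, -t*exp(-t) + exp(-t), t*exp(-t)]
  [0, -t*exp(-t), t*exp(-t) + exp(-t)]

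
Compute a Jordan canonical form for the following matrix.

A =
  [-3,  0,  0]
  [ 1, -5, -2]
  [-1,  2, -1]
J_2(-3) ⊕ J_1(-3)

The characteristic polynomial is
  det(x·I − A) = x^3 + 9*x^2 + 27*x + 27 = (x + 3)^3

Eigenvalues and multiplicities (the geometric multiplicity of λ is n − rank(A − λI), which equals the number of Jordan blocks for λ):
  λ = -3: algebraic multiplicity = 3, geometric multiplicity = 2

Determining the block sizes for each eigenvalue:
  λ = -3: 2 blocks summing to 3 forces exactly one block of size 2 and the rest size 1 → block sizes [2, 1]

Assembling the blocks gives a Jordan form
J =
  [-3,  1,  0]
  [ 0, -3,  0]
  [ 0,  0, -3]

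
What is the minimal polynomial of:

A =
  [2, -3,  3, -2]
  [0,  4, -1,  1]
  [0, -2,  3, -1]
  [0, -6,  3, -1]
x^2 - 4*x + 4

The characteristic polynomial is χ_A(x) = (x - 2)^4, so the eigenvalues are known. The minimal polynomial is
  m_A(x) = Π_λ (x − λ)^{k_λ}
where k_λ is the size of the *largest* Jordan block for λ (equivalently, the smallest k with (A − λI)^k v = 0 for every generalised eigenvector v of λ).

  λ = 2: largest Jordan block has size 2, contributing (x − 2)^2

So m_A(x) = (x - 2)^2 = x^2 - 4*x + 4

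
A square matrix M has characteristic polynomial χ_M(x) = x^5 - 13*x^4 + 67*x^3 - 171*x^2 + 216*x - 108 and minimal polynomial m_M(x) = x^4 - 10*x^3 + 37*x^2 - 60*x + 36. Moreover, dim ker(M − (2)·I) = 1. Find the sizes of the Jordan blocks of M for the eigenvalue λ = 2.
Block sizes for λ = 2: [2]

Step 1 — from the characteristic polynomial, algebraic multiplicity of λ = 2 is 2. From dim ker(M − (2)·I) = 1, there are exactly 1 Jordan blocks for λ = 2.
Step 2 — from the minimal polynomial, the factor (x − 2)^2 tells us the largest block for λ = 2 has size 2.
Step 3 — with total size 2, 1 blocks, and largest block 2, the block sizes (in nonincreasing order) are [2].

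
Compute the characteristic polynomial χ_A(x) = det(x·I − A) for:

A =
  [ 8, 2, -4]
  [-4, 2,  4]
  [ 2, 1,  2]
x^3 - 12*x^2 + 48*x - 64

Expanding det(x·I − A) (e.g. by cofactor expansion or by noting that A is similar to its Jordan form J, which has the same characteristic polynomial as A) gives
  χ_A(x) = x^3 - 12*x^2 + 48*x - 64
which factors as (x - 4)^3. The eigenvalues (with algebraic multiplicities) are λ = 4 with multiplicity 3.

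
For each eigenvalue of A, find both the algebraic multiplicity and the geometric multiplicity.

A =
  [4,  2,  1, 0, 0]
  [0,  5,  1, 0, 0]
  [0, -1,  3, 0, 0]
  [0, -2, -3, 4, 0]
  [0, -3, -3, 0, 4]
λ = 4: alg = 5, geom = 3

Step 1 — factor the characteristic polynomial to read off the algebraic multiplicities:
  χ_A(x) = (x - 4)^5

Step 2 — compute geometric multiplicities via the rank-nullity identity g(λ) = n − rank(A − λI):
  rank(A − (4)·I) = 2, so dim ker(A − (4)·I) = n − 2 = 3

Summary:
  λ = 4: algebraic multiplicity = 5, geometric multiplicity = 3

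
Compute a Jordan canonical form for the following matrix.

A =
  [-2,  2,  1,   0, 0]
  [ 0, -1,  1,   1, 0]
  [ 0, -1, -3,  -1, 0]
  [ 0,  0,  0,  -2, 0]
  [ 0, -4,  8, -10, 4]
J_3(-2) ⊕ J_1(-2) ⊕ J_1(4)

The characteristic polynomial is
  det(x·I − A) = x^5 + 4*x^4 - 8*x^3 - 64*x^2 - 112*x - 64 = (x - 4)*(x + 2)^4

Eigenvalues and multiplicities (the geometric multiplicity of λ is n − rank(A − λI), which equals the number of Jordan blocks for λ):
  λ = -2: algebraic multiplicity = 4, geometric multiplicity = 2
  λ = 4: algebraic multiplicity = 1, geometric multiplicity = 1

Determining the block sizes for each eigenvalue:
  λ = -2: with am = 4 and gm = 2, the partition is not yet determined (e.g. several partitions of 4 into 2 parts exist). Let N = A − (-2)·I. Computing rank(N^1) = 3, rank(N^2) = 2, rank(N^3) = 1; the number of blocks of size ≥ j is rank(N^{j−1}) − rank(N^j), giving [2, 1, 1]. So we have 1 block(s) of size 3, 1 block(s) of size 1 → block sizes [3, 1]
  λ = 4: one block (gm = 1), so the single block has size am = 1 → block sizes [1]

Assembling the blocks gives a Jordan form
J =
  [-2,  1,  0,  0, 0]
  [ 0, -2,  1,  0, 0]
  [ 0,  0, -2,  0, 0]
  [ 0,  0,  0, -2, 0]
  [ 0,  0,  0,  0, 4]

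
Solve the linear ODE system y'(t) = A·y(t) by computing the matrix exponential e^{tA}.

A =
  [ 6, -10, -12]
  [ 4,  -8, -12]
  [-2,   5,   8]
e^{tA} =
  [4*t*exp(2*t) + exp(2*t), -10*t*exp(2*t), -12*t*exp(2*t)]
  [4*t*exp(2*t), -10*t*exp(2*t) + exp(2*t), -12*t*exp(2*t)]
  [-2*t*exp(2*t), 5*t*exp(2*t), 6*t*exp(2*t) + exp(2*t)]

Strategy: write A = P · J · P⁻¹ where J is a Jordan canonical form, so e^{tA} = P · e^{tJ} · P⁻¹, and e^{tJ} can be computed block-by-block.

A has Jordan form
J =
  [2, 1, 0]
  [0, 2, 0]
  [0, 0, 2]
(up to reordering of blocks).

Per-block formulas:
  For a 1×1 block at λ = 2: exp(t · [2]) = [e^(2t)].
  For a 2×2 Jordan block J_2(2): exp(t · J_2(2)) = e^(2t)·(I + t·N), where N is the 2×2 nilpotent shift.

After assembling e^{tJ} and conjugating by P, we get:

e^{tA} =
  [4*t*exp(2*t) + exp(2*t), -10*t*exp(2*t), -12*t*exp(2*t)]
  [4*t*exp(2*t), -10*t*exp(2*t) + exp(2*t), -12*t*exp(2*t)]
  [-2*t*exp(2*t), 5*t*exp(2*t), 6*t*exp(2*t) + exp(2*t)]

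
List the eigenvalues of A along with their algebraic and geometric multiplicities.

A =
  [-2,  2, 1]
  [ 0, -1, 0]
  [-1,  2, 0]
λ = -1: alg = 3, geom = 2

Step 1 — factor the characteristic polynomial to read off the algebraic multiplicities:
  χ_A(x) = (x + 1)^3

Step 2 — compute geometric multiplicities via the rank-nullity identity g(λ) = n − rank(A − λI):
  rank(A − (-1)·I) = 1, so dim ker(A − (-1)·I) = n − 1 = 2

Summary:
  λ = -1: algebraic multiplicity = 3, geometric multiplicity = 2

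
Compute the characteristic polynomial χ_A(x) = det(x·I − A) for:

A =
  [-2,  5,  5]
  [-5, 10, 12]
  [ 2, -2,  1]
x^3 - 9*x^2 + 27*x - 27

Expanding det(x·I − A) (e.g. by cofactor expansion or by noting that A is similar to its Jordan form J, which has the same characteristic polynomial as A) gives
  χ_A(x) = x^3 - 9*x^2 + 27*x - 27
which factors as (x - 3)^3. The eigenvalues (with algebraic multiplicities) are λ = 3 with multiplicity 3.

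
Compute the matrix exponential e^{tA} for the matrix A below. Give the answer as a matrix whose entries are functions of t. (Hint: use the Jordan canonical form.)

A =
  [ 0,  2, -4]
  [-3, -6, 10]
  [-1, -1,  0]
e^{tA} =
  [t^2*exp(-2*t) + 2*t*exp(-2*t) + exp(-2*t), 2*t*exp(-2*t), 2*t^2*exp(-2*t) - 4*t*exp(-2*t)]
  [-2*t^2*exp(-2*t) - 3*t*exp(-2*t), -4*t*exp(-2*t) + exp(-2*t), -4*t^2*exp(-2*t) + 10*t*exp(-2*t)]
  [-t^2*exp(-2*t)/2 - t*exp(-2*t), -t*exp(-2*t), -t^2*exp(-2*t) + 2*t*exp(-2*t) + exp(-2*t)]

Strategy: write A = P · J · P⁻¹ where J is a Jordan canonical form, so e^{tA} = P · e^{tJ} · P⁻¹, and e^{tJ} can be computed block-by-block.

A has Jordan form
J =
  [-2,  1,  0]
  [ 0, -2,  1]
  [ 0,  0, -2]
(up to reordering of blocks).

Per-block formulas:
  For a 3×3 Jordan block J_3(-2): exp(t · J_3(-2)) = e^(-2t)·(I + t·N + (t^2/2)·N^2), where N is the 3×3 nilpotent shift.

After assembling e^{tJ} and conjugating by P, we get:

e^{tA} =
  [t^2*exp(-2*t) + 2*t*exp(-2*t) + exp(-2*t), 2*t*exp(-2*t), 2*t^2*exp(-2*t) - 4*t*exp(-2*t)]
  [-2*t^2*exp(-2*t) - 3*t*exp(-2*t), -4*t*exp(-2*t) + exp(-2*t), -4*t^2*exp(-2*t) + 10*t*exp(-2*t)]
  [-t^2*exp(-2*t)/2 - t*exp(-2*t), -t*exp(-2*t), -t^2*exp(-2*t) + 2*t*exp(-2*t) + exp(-2*t)]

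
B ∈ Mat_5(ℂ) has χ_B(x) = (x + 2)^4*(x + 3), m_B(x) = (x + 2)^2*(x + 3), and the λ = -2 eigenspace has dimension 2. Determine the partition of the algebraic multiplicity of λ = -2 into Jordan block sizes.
Block sizes for λ = -2: [2, 2]

Step 1 — from the characteristic polynomial, algebraic multiplicity of λ = -2 is 4. From dim ker(B − (-2)·I) = 2, there are exactly 2 Jordan blocks for λ = -2.
Step 2 — from the minimal polynomial, the factor (x + 2)^2 tells us the largest block for λ = -2 has size 2.
Step 3 — with total size 4, 2 blocks, and largest block 2, the block sizes (in nonincreasing order) are [2, 2].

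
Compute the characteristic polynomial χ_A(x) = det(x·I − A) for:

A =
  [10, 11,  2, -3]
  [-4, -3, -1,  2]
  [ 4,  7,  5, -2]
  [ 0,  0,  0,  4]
x^4 - 16*x^3 + 96*x^2 - 256*x + 256

Expanding det(x·I − A) (e.g. by cofactor expansion or by noting that A is similar to its Jordan form J, which has the same characteristic polynomial as A) gives
  χ_A(x) = x^4 - 16*x^3 + 96*x^2 - 256*x + 256
which factors as (x - 4)^4. The eigenvalues (with algebraic multiplicities) are λ = 4 with multiplicity 4.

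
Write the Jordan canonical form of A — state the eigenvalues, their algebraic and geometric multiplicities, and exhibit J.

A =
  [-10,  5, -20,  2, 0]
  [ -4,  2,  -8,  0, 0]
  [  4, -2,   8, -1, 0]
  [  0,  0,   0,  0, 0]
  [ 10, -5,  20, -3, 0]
J_2(0) ⊕ J_2(0) ⊕ J_1(0)

The characteristic polynomial is
  det(x·I − A) = x^5

Eigenvalues and multiplicities (the geometric multiplicity of λ is n − rank(A − λI), which equals the number of Jordan blocks for λ):
  λ = 0: algebraic multiplicity = 5, geometric multiplicity = 3

Determining the block sizes for each eigenvalue:
  λ = 0: with am = 5 and gm = 3, the partition is not yet determined (e.g. several partitions of 5 into 3 parts exist). Let N = A − (0)·I. Computing rank(N^1) = 2, rank(N^2) = 0; the number of blocks of size ≥ j is rank(N^{j−1}) − rank(N^j), giving [3, 2]. So we have 2 block(s) of size 2, 1 block(s) of size 1 → block sizes [2, 2, 1]

Assembling the blocks gives a Jordan form
J =
  [0, 1, 0, 0, 0]
  [0, 0, 0, 0, 0]
  [0, 0, 0, 1, 0]
  [0, 0, 0, 0, 0]
  [0, 0, 0, 0, 0]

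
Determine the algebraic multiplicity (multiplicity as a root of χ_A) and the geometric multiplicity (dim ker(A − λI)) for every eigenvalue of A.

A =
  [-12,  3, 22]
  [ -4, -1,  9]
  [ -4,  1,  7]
λ = -2: alg = 3, geom = 1

Step 1 — factor the characteristic polynomial to read off the algebraic multiplicities:
  χ_A(x) = (x + 2)^3

Step 2 — compute geometric multiplicities via the rank-nullity identity g(λ) = n − rank(A − λI):
  rank(A − (-2)·I) = 2, so dim ker(A − (-2)·I) = n − 2 = 1

Summary:
  λ = -2: algebraic multiplicity = 3, geometric multiplicity = 1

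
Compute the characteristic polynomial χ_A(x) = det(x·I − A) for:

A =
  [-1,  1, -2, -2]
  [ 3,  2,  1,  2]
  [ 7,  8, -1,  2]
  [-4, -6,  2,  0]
x^4

Expanding det(x·I − A) (e.g. by cofactor expansion or by noting that A is similar to its Jordan form J, which has the same characteristic polynomial as A) gives
  χ_A(x) = x^4
which factors as x^4. The eigenvalues (with algebraic multiplicities) are λ = 0 with multiplicity 4.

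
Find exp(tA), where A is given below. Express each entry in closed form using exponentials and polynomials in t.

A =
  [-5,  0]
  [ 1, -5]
e^{tA} =
  [exp(-5*t), 0]
  [t*exp(-5*t), exp(-5*t)]

Strategy: write A = P · J · P⁻¹ where J is a Jordan canonical form, so e^{tA} = P · e^{tJ} · P⁻¹, and e^{tJ} can be computed block-by-block.

A has Jordan form
J =
  [-5,  1]
  [ 0, -5]
(up to reordering of blocks).

Per-block formulas:
  For a 2×2 Jordan block J_2(-5): exp(t · J_2(-5)) = e^(-5t)·(I + t·N), where N is the 2×2 nilpotent shift.

After assembling e^{tJ} and conjugating by P, we get:

e^{tA} =
  [exp(-5*t), 0]
  [t*exp(-5*t), exp(-5*t)]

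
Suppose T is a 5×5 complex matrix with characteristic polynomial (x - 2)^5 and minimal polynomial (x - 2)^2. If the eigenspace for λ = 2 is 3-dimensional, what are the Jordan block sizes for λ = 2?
Block sizes for λ = 2: [2, 2, 1]

Step 1 — from the characteristic polynomial, algebraic multiplicity of λ = 2 is 5. From dim ker(T − (2)·I) = 3, there are exactly 3 Jordan blocks for λ = 2.
Step 2 — from the minimal polynomial, the factor (x − 2)^2 tells us the largest block for λ = 2 has size 2.
Step 3 — with total size 5, 3 blocks, and largest block 2, the block sizes (in nonincreasing order) are [2, 2, 1].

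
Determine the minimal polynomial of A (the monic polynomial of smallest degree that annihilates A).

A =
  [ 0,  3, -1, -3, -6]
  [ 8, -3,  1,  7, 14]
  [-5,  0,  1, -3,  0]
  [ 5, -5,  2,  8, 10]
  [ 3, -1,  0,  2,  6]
x^3 - 8*x^2 + 20*x - 16

The characteristic polynomial is χ_A(x) = (x - 4)*(x - 2)^4, so the eigenvalues are known. The minimal polynomial is
  m_A(x) = Π_λ (x − λ)^{k_λ}
where k_λ is the size of the *largest* Jordan block for λ (equivalently, the smallest k with (A − λI)^k v = 0 for every generalised eigenvector v of λ).

  λ = 2: largest Jordan block has size 2, contributing (x − 2)^2
  λ = 4: largest Jordan block has size 1, contributing (x − 4)

So m_A(x) = (x - 4)*(x - 2)^2 = x^3 - 8*x^2 + 20*x - 16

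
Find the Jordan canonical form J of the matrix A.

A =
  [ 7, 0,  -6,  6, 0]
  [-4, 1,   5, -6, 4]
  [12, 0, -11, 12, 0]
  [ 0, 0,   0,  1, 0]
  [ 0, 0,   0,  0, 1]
J_1(-5) ⊕ J_2(1) ⊕ J_1(1) ⊕ J_1(1)

The characteristic polynomial is
  det(x·I − A) = x^5 + x^4 - 14*x^3 + 26*x^2 - 19*x + 5 = (x - 1)^4*(x + 5)

Eigenvalues and multiplicities (the geometric multiplicity of λ is n − rank(A − λI), which equals the number of Jordan blocks for λ):
  λ = -5: algebraic multiplicity = 1, geometric multiplicity = 1
  λ = 1: algebraic multiplicity = 4, geometric multiplicity = 3

Determining the block sizes for each eigenvalue:
  λ = -5: one block (gm = 1), so the single block has size am = 1 → block sizes [1]
  λ = 1: 3 blocks summing to 4 forces exactly one block of size 2 and the rest size 1 → block sizes [2, 1, 1]

Assembling the blocks gives a Jordan form
J =
  [-5, 0, 0, 0, 0]
  [ 0, 1, 1, 0, 0]
  [ 0, 0, 1, 0, 0]
  [ 0, 0, 0, 1, 0]
  [ 0, 0, 0, 0, 1]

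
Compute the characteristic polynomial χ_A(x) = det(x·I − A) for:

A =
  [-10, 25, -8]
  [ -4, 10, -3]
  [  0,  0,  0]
x^3

Expanding det(x·I − A) (e.g. by cofactor expansion or by noting that A is similar to its Jordan form J, which has the same characteristic polynomial as A) gives
  χ_A(x) = x^3
which factors as x^3. The eigenvalues (with algebraic multiplicities) are λ = 0 with multiplicity 3.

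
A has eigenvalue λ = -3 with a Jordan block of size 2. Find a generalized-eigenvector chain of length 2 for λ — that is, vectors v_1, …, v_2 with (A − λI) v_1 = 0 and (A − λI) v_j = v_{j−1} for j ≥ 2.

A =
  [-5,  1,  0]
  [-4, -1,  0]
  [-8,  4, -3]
A Jordan chain for λ = -3 of length 2:
v_1 = (-2, -4, -8)ᵀ
v_2 = (1, 0, 0)ᵀ

Let N = A − (-3)·I. We want v_2 with N^2 v_2 = 0 but N^1 v_2 ≠ 0; then v_{j-1} := N · v_j for j = 2, …, 2.

Pick v_2 = (1, 0, 0)ᵀ.
Then v_1 = N · v_2 = (-2, -4, -8)ᵀ.

Sanity check: (A − (-3)·I) v_1 = (0, 0, 0)ᵀ = 0. ✓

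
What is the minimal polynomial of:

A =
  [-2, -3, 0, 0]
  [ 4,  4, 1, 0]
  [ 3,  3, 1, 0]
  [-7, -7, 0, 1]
x^3 - 3*x^2 + 3*x - 1

The characteristic polynomial is χ_A(x) = (x - 1)^4, so the eigenvalues are known. The minimal polynomial is
  m_A(x) = Π_λ (x − λ)^{k_λ}
where k_λ is the size of the *largest* Jordan block for λ (equivalently, the smallest k with (A − λI)^k v = 0 for every generalised eigenvector v of λ).

  λ = 1: largest Jordan block has size 3, contributing (x − 1)^3

So m_A(x) = (x - 1)^3 = x^3 - 3*x^2 + 3*x - 1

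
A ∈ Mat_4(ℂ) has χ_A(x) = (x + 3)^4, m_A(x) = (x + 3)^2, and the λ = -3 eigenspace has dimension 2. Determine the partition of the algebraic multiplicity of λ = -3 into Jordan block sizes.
Block sizes for λ = -3: [2, 2]

Step 1 — from the characteristic polynomial, algebraic multiplicity of λ = -3 is 4. From dim ker(A − (-3)·I) = 2, there are exactly 2 Jordan blocks for λ = -3.
Step 2 — from the minimal polynomial, the factor (x + 3)^2 tells us the largest block for λ = -3 has size 2.
Step 3 — with total size 4, 2 blocks, and largest block 2, the block sizes (in nonincreasing order) are [2, 2].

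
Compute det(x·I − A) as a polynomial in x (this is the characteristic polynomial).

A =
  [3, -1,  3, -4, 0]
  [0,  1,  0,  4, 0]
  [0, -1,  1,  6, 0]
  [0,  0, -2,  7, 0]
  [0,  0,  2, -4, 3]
x^5 - 15*x^4 + 90*x^3 - 270*x^2 + 405*x - 243

Expanding det(x·I − A) (e.g. by cofactor expansion or by noting that A is similar to its Jordan form J, which has the same characteristic polynomial as A) gives
  χ_A(x) = x^5 - 15*x^4 + 90*x^3 - 270*x^2 + 405*x - 243
which factors as (x - 3)^5. The eigenvalues (with algebraic multiplicities) are λ = 3 with multiplicity 5.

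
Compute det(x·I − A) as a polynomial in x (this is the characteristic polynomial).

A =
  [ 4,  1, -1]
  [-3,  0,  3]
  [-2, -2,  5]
x^3 - 9*x^2 + 27*x - 27

Expanding det(x·I − A) (e.g. by cofactor expansion or by noting that A is similar to its Jordan form J, which has the same characteristic polynomial as A) gives
  χ_A(x) = x^3 - 9*x^2 + 27*x - 27
which factors as (x - 3)^3. The eigenvalues (with algebraic multiplicities) are λ = 3 with multiplicity 3.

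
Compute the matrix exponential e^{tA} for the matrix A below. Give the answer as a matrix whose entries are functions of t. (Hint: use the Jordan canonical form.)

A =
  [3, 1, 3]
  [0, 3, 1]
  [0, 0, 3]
e^{tA} =
  [exp(3*t), t*exp(3*t), t^2*exp(3*t)/2 + 3*t*exp(3*t)]
  [0, exp(3*t), t*exp(3*t)]
  [0, 0, exp(3*t)]

Strategy: write A = P · J · P⁻¹ where J is a Jordan canonical form, so e^{tA} = P · e^{tJ} · P⁻¹, and e^{tJ} can be computed block-by-block.

A has Jordan form
J =
  [3, 1, 0]
  [0, 3, 1]
  [0, 0, 3]
(up to reordering of blocks).

Per-block formulas:
  For a 3×3 Jordan block J_3(3): exp(t · J_3(3)) = e^(3t)·(I + t·N + (t^2/2)·N^2), where N is the 3×3 nilpotent shift.

After assembling e^{tJ} and conjugating by P, we get:

e^{tA} =
  [exp(3*t), t*exp(3*t), t^2*exp(3*t)/2 + 3*t*exp(3*t)]
  [0, exp(3*t), t*exp(3*t)]
  [0, 0, exp(3*t)]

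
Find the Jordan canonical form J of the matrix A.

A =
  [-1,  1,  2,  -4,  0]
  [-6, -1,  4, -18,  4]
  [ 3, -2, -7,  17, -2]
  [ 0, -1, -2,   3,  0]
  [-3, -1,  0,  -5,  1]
J_2(-1) ⊕ J_2(-1) ⊕ J_1(-1)

The characteristic polynomial is
  det(x·I − A) = x^5 + 5*x^4 + 10*x^3 + 10*x^2 + 5*x + 1 = (x + 1)^5

Eigenvalues and multiplicities (the geometric multiplicity of λ is n − rank(A − λI), which equals the number of Jordan blocks for λ):
  λ = -1: algebraic multiplicity = 5, geometric multiplicity = 3

Determining the block sizes for each eigenvalue:
  λ = -1: with am = 5 and gm = 3, the partition is not yet determined (e.g. several partitions of 5 into 3 parts exist). Let N = A − (-1)·I. Computing rank(N^1) = 2, rank(N^2) = 0; the number of blocks of size ≥ j is rank(N^{j−1}) − rank(N^j), giving [3, 2]. So we have 2 block(s) of size 2, 1 block(s) of size 1 → block sizes [2, 2, 1]

Assembling the blocks gives a Jordan form
J =
  [-1,  1,  0,  0,  0]
  [ 0, -1,  0,  0,  0]
  [ 0,  0, -1,  1,  0]
  [ 0,  0,  0, -1,  0]
  [ 0,  0,  0,  0, -1]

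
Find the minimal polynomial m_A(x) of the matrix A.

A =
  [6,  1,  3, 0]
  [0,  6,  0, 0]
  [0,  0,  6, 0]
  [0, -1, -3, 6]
x^2 - 12*x + 36

The characteristic polynomial is χ_A(x) = (x - 6)^4, so the eigenvalues are known. The minimal polynomial is
  m_A(x) = Π_λ (x − λ)^{k_λ}
where k_λ is the size of the *largest* Jordan block for λ (equivalently, the smallest k with (A − λI)^k v = 0 for every generalised eigenvector v of λ).

  λ = 6: largest Jordan block has size 2, contributing (x − 6)^2

So m_A(x) = (x - 6)^2 = x^2 - 12*x + 36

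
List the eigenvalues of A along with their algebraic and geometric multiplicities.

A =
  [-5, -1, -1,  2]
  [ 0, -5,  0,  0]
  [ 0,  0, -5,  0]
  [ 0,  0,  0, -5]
λ = -5: alg = 4, geom = 3

Step 1 — factor the characteristic polynomial to read off the algebraic multiplicities:
  χ_A(x) = (x + 5)^4

Step 2 — compute geometric multiplicities via the rank-nullity identity g(λ) = n − rank(A − λI):
  rank(A − (-5)·I) = 1, so dim ker(A − (-5)·I) = n − 1 = 3

Summary:
  λ = -5: algebraic multiplicity = 4, geometric multiplicity = 3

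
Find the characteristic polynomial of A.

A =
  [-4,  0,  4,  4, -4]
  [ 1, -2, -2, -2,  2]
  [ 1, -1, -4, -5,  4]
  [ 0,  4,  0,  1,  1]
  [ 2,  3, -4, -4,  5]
x^5 + 4*x^4 + x^3 - 10*x^2 - 4*x + 8

Expanding det(x·I − A) (e.g. by cofactor expansion or by noting that A is similar to its Jordan form J, which has the same characteristic polynomial as A) gives
  χ_A(x) = x^5 + 4*x^4 + x^3 - 10*x^2 - 4*x + 8
which factors as (x - 1)^2*(x + 2)^3. The eigenvalues (with algebraic multiplicities) are λ = -2 with multiplicity 3, λ = 1 with multiplicity 2.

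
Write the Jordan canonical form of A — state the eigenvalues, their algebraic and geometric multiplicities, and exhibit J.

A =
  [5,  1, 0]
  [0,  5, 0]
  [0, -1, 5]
J_2(5) ⊕ J_1(5)

The characteristic polynomial is
  det(x·I − A) = x^3 - 15*x^2 + 75*x - 125 = (x - 5)^3

Eigenvalues and multiplicities (the geometric multiplicity of λ is n − rank(A − λI), which equals the number of Jordan blocks for λ):
  λ = 5: algebraic multiplicity = 3, geometric multiplicity = 2

Determining the block sizes for each eigenvalue:
  λ = 5: 2 blocks summing to 3 forces exactly one block of size 2 and the rest size 1 → block sizes [2, 1]

Assembling the blocks gives a Jordan form
J =
  [5, 1, 0]
  [0, 5, 0]
  [0, 0, 5]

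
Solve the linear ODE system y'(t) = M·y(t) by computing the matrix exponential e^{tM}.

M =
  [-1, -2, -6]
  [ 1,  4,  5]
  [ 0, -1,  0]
e^{tM} =
  [t^2*exp(t) - 2*t*exp(t) + exp(t), 2*t^2*exp(t) - 2*t*exp(t), 4*t^2*exp(t) - 6*t*exp(t)]
  [t^2*exp(t)/2 + t*exp(t), t^2*exp(t) + 3*t*exp(t) + exp(t), 2*t^2*exp(t) + 5*t*exp(t)]
  [-t^2*exp(t)/2, -t^2*exp(t) - t*exp(t), -2*t^2*exp(t) - t*exp(t) + exp(t)]

Strategy: write M = P · J · P⁻¹ where J is a Jordan canonical form, so e^{tM} = P · e^{tJ} · P⁻¹, and e^{tJ} can be computed block-by-block.

M has Jordan form
J =
  [1, 1, 0]
  [0, 1, 1]
  [0, 0, 1]
(up to reordering of blocks).

Per-block formulas:
  For a 3×3 Jordan block J_3(1): exp(t · J_3(1)) = e^(1t)·(I + t·N + (t^2/2)·N^2), where N is the 3×3 nilpotent shift.

After assembling e^{tJ} and conjugating by P, we get:

e^{tM} =
  [t^2*exp(t) - 2*t*exp(t) + exp(t), 2*t^2*exp(t) - 2*t*exp(t), 4*t^2*exp(t) - 6*t*exp(t)]
  [t^2*exp(t)/2 + t*exp(t), t^2*exp(t) + 3*t*exp(t) + exp(t), 2*t^2*exp(t) + 5*t*exp(t)]
  [-t^2*exp(t)/2, -t^2*exp(t) - t*exp(t), -2*t^2*exp(t) - t*exp(t) + exp(t)]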